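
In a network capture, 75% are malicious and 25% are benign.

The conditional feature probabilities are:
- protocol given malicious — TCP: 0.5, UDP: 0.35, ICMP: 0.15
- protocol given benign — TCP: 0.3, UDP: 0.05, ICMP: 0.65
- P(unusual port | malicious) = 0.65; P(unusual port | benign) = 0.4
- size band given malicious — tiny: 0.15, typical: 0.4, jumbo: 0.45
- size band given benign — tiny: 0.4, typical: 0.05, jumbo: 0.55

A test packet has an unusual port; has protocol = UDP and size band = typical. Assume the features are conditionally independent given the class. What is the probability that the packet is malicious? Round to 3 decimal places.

malicious: 0.75 × 0.35 × 0.65 × 0.4 = 0.06825
benign: 0.25 × 0.05 × 0.4 × 0.05 = 0.00025
P(malicious | x) = 0.06825 / 0.0685 ≈ 0.996

0.996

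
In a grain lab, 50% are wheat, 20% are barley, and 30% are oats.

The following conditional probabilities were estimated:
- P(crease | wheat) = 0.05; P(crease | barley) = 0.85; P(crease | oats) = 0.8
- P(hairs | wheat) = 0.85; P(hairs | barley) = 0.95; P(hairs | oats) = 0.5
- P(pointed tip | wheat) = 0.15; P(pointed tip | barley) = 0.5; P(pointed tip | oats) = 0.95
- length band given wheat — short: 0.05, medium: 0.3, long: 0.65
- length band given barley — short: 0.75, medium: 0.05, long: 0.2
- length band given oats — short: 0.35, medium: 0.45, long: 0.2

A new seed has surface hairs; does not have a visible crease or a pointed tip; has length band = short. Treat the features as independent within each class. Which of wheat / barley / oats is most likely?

wheat: 0.5 × (1−0.05) × 0.85 × (1−0.15) × 0.05 = 0.017159375
barley: 0.2 × (1−0.85) × 0.95 × (1−0.5) × 0.75 = 0.0106875
oats: 0.3 × (1−0.8) × 0.5 × (1−0.95) × 0.35 = 0.000525
Highest score → wheat.

wheat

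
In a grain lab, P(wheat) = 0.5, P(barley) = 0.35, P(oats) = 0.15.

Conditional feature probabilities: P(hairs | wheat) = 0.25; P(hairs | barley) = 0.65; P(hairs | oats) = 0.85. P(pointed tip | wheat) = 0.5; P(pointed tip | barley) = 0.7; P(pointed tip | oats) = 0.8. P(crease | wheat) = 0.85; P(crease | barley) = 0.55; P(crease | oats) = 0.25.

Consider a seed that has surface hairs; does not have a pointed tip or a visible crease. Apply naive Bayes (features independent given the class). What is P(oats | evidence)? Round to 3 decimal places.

0.323

wheat: 0.5 × 0.25 × (1−0.5) × (1−0.85) = 0.009375
barley: 0.35 × 0.65 × (1−0.7) × (1−0.55) = 0.0307125
oats: 0.15 × 0.85 × (1−0.8) × (1−0.25) = 0.019125
P(oats | x) = 0.019125 / 0.0592125 ≈ 0.323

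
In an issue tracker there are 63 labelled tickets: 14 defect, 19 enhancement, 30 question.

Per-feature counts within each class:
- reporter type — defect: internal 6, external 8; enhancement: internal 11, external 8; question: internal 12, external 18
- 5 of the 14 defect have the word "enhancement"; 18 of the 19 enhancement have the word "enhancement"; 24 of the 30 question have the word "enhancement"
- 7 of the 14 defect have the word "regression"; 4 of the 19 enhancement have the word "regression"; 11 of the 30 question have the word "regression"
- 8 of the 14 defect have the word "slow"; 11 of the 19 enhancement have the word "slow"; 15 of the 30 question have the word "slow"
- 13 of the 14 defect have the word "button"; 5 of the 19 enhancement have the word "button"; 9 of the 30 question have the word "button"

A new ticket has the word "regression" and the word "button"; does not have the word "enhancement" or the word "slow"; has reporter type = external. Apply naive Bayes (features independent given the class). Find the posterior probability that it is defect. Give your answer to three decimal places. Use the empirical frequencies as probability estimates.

0.831

defect: (14/63) × (8/14) × (9/14) × (7/14) × (6/14) × (13/14) ≈ 0.0162432
enhancement: (19/63) × (8/19) × (1/19) × (4/19) × (8/19) × (5/19) ≈ 0.000155903
question: (30/63) × (18/30) × (6/30) × (11/30) × (15/30) × (9/30) ≈ 0.00314286
P(defect | x) = 0.0162432 / 0.019541963 ≈ 0.831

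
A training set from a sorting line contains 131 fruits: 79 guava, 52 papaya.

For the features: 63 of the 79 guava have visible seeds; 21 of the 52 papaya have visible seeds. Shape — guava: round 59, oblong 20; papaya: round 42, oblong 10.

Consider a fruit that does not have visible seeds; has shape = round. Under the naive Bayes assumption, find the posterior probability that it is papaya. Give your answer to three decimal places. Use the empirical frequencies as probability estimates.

guava: (79/131) × (16/79) × (59/79) ≈ 0.0912165
papaya: (52/131) × (31/52) × (42/52) ≈ 0.191133
P(papaya | x) = 0.191133 / 0.2823495 ≈ 0.677

0.677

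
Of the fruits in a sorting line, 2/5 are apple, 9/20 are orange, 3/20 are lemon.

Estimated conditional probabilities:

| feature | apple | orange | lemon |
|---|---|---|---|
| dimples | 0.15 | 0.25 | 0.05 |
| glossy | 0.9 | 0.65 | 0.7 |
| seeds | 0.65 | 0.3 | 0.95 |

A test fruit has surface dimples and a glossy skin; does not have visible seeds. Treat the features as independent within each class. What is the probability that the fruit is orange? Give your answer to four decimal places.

apple: 0.4 × 0.15 × 0.9 × (1−0.65) = 0.0189
orange: 0.45 × 0.25 × 0.65 × (1−0.3) = 0.0511875
lemon: 0.15 × 0.05 × 0.7 × (1−0.95) = 0.0002625
P(orange | x) = 0.0511875 / 0.07035 ≈ 0.7276

0.7276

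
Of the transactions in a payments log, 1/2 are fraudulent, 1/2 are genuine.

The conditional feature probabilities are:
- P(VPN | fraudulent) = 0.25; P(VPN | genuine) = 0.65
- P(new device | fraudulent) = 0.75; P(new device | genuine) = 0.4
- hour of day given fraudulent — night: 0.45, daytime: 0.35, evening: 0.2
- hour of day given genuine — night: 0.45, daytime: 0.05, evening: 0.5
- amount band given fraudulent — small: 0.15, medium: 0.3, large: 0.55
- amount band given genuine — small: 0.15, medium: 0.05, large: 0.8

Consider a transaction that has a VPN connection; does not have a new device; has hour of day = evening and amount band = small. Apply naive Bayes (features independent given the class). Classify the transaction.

genuine

fraudulent: 0.5 × 0.25 × (1−0.75) × 0.2 × 0.15 = 0.0009375
genuine: 0.5 × 0.65 × (1−0.4) × 0.5 × 0.15 = 0.014625
Highest score → genuine.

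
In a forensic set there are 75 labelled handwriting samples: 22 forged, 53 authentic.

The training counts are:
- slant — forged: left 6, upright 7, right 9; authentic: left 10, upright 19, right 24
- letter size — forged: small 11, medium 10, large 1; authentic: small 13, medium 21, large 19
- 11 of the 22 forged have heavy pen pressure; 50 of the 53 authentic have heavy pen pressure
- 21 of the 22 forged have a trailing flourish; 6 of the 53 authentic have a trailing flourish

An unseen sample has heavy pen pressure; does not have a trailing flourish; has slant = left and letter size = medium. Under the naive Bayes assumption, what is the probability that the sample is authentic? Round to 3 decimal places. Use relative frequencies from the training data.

0.982

forged: (22/75) × (6/22) × (10/22) × (11/22) × (1/22) ≈ 0.000826446
authentic: (53/75) × (10/53) × (21/53) × (50/53) × (47/53) ≈ 0.0441976
P(authentic | x) = 0.0441976 / 0.045024046 ≈ 0.982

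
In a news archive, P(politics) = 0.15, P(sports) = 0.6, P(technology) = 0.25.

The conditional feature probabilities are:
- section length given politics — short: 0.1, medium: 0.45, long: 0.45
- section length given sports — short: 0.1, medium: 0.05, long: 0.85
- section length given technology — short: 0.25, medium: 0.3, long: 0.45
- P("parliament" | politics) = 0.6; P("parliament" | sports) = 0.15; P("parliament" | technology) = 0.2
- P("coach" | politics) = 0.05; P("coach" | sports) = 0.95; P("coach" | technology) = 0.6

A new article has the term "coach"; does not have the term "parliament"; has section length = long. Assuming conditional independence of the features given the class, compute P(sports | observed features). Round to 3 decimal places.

politics: 0.15 × 0.45 × (1−0.6) × 0.05 = 0.00135
sports: 0.6 × 0.85 × (1−0.15) × 0.95 = 0.411825
technology: 0.25 × 0.45 × (1−0.2) × 0.6 = 0.054
P(sports | x) = 0.411825 / 0.467175 ≈ 0.882

0.882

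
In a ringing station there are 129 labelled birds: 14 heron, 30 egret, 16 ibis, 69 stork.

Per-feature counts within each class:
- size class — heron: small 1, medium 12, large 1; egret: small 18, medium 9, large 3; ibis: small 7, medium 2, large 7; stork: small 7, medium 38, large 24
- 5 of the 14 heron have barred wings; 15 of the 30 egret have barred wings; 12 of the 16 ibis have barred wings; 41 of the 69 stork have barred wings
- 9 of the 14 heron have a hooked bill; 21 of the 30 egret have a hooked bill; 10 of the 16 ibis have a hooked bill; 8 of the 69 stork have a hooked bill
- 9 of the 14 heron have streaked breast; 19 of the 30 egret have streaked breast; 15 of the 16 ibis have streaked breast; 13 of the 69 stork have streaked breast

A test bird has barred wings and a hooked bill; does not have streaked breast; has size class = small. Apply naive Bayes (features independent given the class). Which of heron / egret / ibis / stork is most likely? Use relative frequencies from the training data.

egret

heron: (14/129) × (1/14) × (5/14) × (9/14) × (5/14) ≈ 0.000635636
egret: (30/129) × (18/30) × (15/30) × (21/30) × (11/30) ≈ 0.017907
ibis: (16/129) × (7/16) × (12/16) × (10/16) × (1/16) ≈ 0.00158975
stork: (69/129) × (7/69) × (41/69) × (8/69) × (56/69) ≈ 0.00303405
Highest score → egret.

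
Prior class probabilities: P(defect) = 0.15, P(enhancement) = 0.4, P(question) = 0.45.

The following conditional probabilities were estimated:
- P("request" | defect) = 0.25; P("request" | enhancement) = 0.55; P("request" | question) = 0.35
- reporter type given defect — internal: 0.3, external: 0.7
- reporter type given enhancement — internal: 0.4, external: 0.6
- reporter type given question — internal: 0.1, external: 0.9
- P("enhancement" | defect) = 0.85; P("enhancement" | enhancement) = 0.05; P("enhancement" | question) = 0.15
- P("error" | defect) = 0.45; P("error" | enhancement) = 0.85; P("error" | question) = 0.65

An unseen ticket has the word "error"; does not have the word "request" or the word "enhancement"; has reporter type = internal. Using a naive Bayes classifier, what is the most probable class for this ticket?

enhancement

defect: 0.15 × (1−0.25) × 0.3 × (1−0.85) × 0.45 = 0.002278125
enhancement: 0.4 × (1−0.55) × 0.4 × (1−0.05) × 0.85 = 0.05814
question: 0.45 × (1−0.35) × 0.1 × (1−0.15) × 0.65 = 0.016160625
Highest score → enhancement.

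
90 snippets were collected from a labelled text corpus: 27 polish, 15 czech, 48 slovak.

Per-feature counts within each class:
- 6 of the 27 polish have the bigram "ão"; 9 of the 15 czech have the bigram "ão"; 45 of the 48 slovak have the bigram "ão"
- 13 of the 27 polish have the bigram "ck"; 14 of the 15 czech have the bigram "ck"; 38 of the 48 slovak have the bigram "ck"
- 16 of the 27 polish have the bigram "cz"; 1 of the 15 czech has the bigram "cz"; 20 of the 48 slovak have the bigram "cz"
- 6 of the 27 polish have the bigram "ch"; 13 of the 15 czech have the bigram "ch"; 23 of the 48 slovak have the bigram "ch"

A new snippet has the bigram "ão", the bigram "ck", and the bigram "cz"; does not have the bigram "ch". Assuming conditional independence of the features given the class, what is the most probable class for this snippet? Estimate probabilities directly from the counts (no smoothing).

polish: (27/90) × (6/27) × (13/27) × (16/27) × (21/27) ≈ 0.0147945
czech: (15/90) × (9/15) × (14/15) × (1/15) × (2/15) ≈ 0.00082963
slovak: (48/90) × (45/48) × (38/48) × (20/48) × (25/48) ≈ 0.0859013
Highest score → slovak.

slovak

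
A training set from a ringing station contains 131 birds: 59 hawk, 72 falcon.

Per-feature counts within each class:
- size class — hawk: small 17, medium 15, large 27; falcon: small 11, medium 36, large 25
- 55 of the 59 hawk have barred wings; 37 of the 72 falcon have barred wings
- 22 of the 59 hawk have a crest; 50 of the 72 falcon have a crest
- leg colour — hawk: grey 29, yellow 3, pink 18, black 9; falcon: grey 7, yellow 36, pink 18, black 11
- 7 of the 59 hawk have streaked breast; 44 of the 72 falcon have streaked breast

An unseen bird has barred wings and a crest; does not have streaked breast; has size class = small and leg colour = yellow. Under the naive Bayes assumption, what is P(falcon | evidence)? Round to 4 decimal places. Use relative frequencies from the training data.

0.7424

hawk: (59/131) × (17/59) × (55/59) × (22/59) × (3/59) × (52/59) ≈ 0.00202153
falcon: (72/131) × (11/72) × (37/72) × (50/72) × (36/72) × (28/72) ≈ 0.00582671
P(falcon | x) = 0.00582671 / 0.00784824 ≈ 0.7424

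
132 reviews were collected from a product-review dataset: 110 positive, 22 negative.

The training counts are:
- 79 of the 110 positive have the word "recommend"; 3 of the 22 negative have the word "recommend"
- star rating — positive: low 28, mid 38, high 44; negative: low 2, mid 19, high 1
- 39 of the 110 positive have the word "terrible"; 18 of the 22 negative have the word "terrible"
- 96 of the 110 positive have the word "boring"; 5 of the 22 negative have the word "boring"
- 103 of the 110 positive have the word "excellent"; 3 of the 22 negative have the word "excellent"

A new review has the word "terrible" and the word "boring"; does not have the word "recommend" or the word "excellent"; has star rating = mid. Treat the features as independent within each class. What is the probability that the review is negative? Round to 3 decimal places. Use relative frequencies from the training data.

0.926

positive: (110/132) × (31/110) × (38/110) × (39/110) × (96/110) × (7/110) ≈ 0.00159748
negative: (22/132) × (19/22) × (19/22) × (18/22) × (5/22) × (19/22) ≈ 0.0199636
P(negative | x) = 0.0199636 / 0.02156108 ≈ 0.926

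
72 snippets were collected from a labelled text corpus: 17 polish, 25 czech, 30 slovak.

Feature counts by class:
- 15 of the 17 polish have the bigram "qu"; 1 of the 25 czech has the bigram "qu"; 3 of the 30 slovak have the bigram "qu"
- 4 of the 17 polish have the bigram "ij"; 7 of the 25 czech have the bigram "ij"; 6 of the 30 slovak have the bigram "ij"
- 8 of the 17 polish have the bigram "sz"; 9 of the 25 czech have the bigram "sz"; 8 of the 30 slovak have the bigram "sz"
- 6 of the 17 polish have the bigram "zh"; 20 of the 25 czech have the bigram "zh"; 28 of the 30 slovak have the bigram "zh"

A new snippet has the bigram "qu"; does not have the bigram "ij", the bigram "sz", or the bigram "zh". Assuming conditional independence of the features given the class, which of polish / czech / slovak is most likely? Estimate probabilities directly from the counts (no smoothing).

polish: (17/72) × (15/17) × (13/17) × (9/17) × (11/17) ≈ 0.0545746
czech: (25/72) × (1/25) × (18/25) × (16/25) × (5/25) = 0.00128
slovak: (30/72) × (3/30) × (24/30) × (22/30) × (2/30) ≈ 0.00162963
Highest score → polish.

polish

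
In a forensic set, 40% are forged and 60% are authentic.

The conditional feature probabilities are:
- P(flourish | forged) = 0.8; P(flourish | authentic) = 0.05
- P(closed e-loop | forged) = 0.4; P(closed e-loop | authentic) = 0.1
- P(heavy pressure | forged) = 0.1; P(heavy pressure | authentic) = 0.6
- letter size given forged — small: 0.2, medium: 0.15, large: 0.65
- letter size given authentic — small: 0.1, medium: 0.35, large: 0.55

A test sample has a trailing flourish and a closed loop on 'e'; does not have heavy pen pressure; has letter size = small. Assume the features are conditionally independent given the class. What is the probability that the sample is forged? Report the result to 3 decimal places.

0.995

forged: 0.4 × 0.8 × 0.4 × (1−0.1) × 0.2 = 0.02304
authentic: 0.6 × 0.05 × 0.1 × (1−0.6) × 0.1 = 0.00012
P(forged | x) = 0.02304 / 0.02316 ≈ 0.995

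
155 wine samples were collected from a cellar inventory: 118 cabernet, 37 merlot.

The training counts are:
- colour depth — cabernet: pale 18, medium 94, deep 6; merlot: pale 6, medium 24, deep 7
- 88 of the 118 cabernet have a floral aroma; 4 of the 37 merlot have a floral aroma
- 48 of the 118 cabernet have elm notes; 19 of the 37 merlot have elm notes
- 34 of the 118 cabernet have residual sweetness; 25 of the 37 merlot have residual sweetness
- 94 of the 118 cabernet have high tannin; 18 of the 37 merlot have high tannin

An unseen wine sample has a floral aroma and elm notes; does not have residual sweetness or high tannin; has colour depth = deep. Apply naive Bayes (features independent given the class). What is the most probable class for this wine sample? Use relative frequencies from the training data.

cabernet: (118/155) × (6/118) × (88/118) × (48/118) × (84/118) × (24/118) ≈ 0.00170022
merlot: (37/155) × (7/37) × (4/37) × (19/37) × (12/37) × (19/37) ≈ 0.000417549
Highest score → cabernet.

cabernet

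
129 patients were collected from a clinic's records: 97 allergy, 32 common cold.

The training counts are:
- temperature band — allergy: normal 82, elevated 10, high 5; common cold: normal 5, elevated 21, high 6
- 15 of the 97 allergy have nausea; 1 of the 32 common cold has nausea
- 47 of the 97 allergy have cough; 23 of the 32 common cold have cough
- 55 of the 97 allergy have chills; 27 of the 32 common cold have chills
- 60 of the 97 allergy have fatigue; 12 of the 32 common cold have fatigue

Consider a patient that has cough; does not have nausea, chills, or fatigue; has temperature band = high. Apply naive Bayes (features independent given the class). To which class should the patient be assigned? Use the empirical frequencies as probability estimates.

allergy: (97/129) × (5/97) × (82/97) × (47/97) × (42/97) × (37/97) ≈ 0.00262214
common cold: (32/129) × (6/32) × (31/32) × (23/32) × (5/32) × (20/32) ≈ 0.00316265
Highest score → common cold.

common cold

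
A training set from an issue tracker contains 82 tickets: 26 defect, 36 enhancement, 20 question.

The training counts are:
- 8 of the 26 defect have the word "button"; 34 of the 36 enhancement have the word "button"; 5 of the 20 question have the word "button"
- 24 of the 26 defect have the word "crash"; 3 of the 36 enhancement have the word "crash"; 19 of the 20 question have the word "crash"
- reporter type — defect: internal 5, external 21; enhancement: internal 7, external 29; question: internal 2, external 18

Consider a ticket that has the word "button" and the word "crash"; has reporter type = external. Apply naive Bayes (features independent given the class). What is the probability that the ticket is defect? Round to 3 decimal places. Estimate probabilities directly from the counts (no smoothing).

0.476

defect: (26/82) × (8/26) × (24/26) × (21/26) ≈ 0.0727378
enhancement: (36/82) × (34/36) × (3/36) × (29/36) ≈ 0.0278342
question: (20/82) × (5/20) × (19/20) × (18/20) ≈ 0.0521341
P(defect | x) = 0.0727378 / 0.1527061 ≈ 0.476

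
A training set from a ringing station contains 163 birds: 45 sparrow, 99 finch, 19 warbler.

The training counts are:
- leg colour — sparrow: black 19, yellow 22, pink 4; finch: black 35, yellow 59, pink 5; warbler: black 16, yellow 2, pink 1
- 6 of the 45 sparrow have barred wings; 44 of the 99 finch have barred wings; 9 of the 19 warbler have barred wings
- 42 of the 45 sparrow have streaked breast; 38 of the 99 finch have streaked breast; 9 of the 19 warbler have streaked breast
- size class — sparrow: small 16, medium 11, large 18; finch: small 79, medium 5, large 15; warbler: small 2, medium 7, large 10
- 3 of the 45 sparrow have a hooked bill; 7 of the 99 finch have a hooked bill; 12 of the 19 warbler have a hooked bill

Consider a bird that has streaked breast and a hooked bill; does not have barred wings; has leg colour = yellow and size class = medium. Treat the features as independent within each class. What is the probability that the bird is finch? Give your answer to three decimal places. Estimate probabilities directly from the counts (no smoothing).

0.100

sparrow: (45/163) × (22/45) × (39/45) × (42/45) × (11/45) × (3/45) ≈ 0.00177915
finch: (99/163) × (59/99) × (55/99) × (38/99) × (5/99) × (7/99) ≈ 0.000275637
warbler: (19/163) × (2/19) × (10/19) × (9/19) × (7/19) × (12/19) ≈ 0.000711787
P(finch | x) = 0.000275637 / 0.002766574 ≈ 0.100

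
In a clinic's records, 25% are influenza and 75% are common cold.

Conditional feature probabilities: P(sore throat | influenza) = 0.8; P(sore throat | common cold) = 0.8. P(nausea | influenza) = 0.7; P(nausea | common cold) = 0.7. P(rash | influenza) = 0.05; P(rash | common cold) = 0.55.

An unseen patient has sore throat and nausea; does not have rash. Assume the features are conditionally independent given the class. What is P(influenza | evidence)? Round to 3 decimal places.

influenza: 0.25 × 0.8 × 0.7 × (1−0.05) = 0.133
common cold: 0.75 × 0.8 × 0.7 × (1−0.55) = 0.189
P(influenza | x) = 0.133 / 0.322 ≈ 0.413

0.413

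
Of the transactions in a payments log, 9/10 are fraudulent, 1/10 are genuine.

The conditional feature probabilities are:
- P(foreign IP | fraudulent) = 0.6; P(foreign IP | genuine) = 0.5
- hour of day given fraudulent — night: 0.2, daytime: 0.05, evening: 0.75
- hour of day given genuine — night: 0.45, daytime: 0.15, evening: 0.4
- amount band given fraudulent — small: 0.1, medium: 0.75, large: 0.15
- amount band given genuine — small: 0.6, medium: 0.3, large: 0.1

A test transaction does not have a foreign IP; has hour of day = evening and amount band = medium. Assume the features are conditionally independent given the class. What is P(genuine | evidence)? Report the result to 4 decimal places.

0.0288

fraudulent: 0.9 × (1−0.6) × 0.75 × 0.75 = 0.2025
genuine: 0.1 × (1−0.5) × 0.4 × 0.3 = 0.006
P(genuine | x) = 0.006 / 0.2085 ≈ 0.0288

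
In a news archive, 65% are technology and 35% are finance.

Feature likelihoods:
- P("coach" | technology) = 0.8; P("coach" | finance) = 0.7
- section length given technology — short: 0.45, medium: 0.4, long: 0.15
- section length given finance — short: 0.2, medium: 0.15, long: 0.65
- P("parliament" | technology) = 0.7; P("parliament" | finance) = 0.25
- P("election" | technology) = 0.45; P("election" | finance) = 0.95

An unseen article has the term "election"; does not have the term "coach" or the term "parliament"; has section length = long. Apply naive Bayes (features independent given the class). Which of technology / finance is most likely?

technology: 0.65 × (1−0.8) × 0.15 × (1−0.7) × 0.45 = 0.0026325
finance: 0.35 × (1−0.7) × 0.65 × (1−0.25) × 0.95 = 0.048628125
Highest score → finance.

finance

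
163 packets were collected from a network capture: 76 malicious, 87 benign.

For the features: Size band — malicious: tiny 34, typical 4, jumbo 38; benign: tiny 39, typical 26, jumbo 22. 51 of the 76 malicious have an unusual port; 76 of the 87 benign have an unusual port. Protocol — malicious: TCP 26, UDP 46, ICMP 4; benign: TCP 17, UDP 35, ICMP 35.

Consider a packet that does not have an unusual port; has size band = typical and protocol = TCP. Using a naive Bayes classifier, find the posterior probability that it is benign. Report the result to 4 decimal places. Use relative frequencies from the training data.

0.5880

malicious: (76/163) × (4/76) × (25/76) × (26/76) ≈ 0.00276159
benign: (87/163) × (26/87) × (11/87) × (17/87) ≈ 0.00394084
P(benign | x) = 0.00394084 / 0.00670243 ≈ 0.5880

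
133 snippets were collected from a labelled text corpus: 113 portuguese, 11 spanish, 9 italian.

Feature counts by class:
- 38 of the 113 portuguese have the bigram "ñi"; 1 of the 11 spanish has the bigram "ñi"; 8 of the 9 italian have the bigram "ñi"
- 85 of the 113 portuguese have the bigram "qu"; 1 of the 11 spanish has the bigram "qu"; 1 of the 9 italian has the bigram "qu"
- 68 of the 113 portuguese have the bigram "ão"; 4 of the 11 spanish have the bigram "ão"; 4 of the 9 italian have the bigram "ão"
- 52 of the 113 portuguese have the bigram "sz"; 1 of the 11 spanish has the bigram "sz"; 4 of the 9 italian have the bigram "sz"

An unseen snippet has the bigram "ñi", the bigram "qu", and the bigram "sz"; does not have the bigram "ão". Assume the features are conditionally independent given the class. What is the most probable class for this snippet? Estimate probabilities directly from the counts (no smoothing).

portuguese

portuguese: (113/133) × (38/113) × (85/113) × (45/113) × (52/113) ≈ 0.0393851
spanish: (11/133) × (1/11) × (1/11) × (7/11) × (1/11) ≈ 0.0000395429
italian: (9/133) × (8/9) × (1/9) × (5/9) × (4/9) ≈ 0.00165022
Highest score → portuguese.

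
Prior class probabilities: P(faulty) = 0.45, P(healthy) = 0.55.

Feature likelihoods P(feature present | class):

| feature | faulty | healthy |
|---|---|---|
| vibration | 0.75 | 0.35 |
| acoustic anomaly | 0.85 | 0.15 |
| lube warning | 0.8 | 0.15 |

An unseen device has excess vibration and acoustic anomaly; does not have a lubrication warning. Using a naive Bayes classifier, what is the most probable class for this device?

faulty

faulty: 0.45 × 0.75 × 0.85 × (1−0.8) = 0.057375
healthy: 0.55 × 0.35 × 0.15 × (1−0.15) = 0.02454375
Highest score → faulty.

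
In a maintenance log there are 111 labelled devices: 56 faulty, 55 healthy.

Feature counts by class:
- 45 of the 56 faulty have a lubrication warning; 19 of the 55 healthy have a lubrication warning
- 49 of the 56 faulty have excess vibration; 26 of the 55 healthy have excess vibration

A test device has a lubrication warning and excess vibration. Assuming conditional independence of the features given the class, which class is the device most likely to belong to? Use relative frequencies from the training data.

faulty: (56/111) × (45/56) × (49/56) ≈ 0.35473
healthy: (55/111) × (19/55) × (26/55) ≈ 0.0809173
Highest score → faulty.

faulty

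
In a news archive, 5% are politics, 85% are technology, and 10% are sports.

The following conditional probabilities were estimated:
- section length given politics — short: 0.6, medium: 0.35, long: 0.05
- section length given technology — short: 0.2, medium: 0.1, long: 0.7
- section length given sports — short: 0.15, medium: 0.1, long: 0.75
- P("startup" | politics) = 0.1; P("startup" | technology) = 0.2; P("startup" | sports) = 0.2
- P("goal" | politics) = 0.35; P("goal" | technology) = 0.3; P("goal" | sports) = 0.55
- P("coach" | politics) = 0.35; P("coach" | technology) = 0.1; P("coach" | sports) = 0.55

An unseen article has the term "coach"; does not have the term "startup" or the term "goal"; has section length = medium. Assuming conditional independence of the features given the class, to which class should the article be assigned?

politics: 0.05 × 0.35 × (1−0.1) × (1−0.35) × 0.35 = 0.003583125
technology: 0.85 × 0.1 × (1−0.2) × (1−0.3) × 0.1 = 0.00476
sports: 0.1 × 0.1 × (1−0.2) × (1−0.55) × 0.55 = 0.00198
Highest score → technology.

technology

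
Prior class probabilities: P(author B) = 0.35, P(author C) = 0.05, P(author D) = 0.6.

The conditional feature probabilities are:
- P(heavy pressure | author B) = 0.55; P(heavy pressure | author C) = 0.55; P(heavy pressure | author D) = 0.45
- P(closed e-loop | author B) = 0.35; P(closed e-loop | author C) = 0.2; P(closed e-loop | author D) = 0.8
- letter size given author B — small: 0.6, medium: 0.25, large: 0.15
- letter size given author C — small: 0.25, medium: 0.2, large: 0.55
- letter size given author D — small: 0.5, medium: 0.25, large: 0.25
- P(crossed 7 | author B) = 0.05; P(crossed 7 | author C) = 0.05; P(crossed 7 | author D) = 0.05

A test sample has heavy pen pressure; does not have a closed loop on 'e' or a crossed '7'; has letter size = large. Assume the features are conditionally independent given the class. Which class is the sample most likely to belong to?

author B

author B: 0.35 × 0.55 × (1−0.35) × 0.15 × (1−0.05) = 0.0178303125
author C: 0.05 × 0.55 × (1−0.2) × 0.55 × (1−0.05) = 0.011495
author D: 0.6 × 0.45 × (1−0.8) × 0.25 × (1−0.05) = 0.012825
Highest score → author B.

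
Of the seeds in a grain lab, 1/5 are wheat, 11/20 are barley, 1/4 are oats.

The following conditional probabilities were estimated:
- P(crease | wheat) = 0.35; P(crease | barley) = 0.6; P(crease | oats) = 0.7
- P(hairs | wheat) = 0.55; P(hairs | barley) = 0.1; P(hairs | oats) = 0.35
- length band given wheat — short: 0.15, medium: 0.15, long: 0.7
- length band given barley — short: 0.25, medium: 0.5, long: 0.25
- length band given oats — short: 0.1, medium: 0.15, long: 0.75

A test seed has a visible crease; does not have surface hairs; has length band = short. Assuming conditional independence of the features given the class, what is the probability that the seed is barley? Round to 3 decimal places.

wheat: 0.2 × 0.35 × (1−0.55) × 0.15 = 0.004725
barley: 0.55 × 0.6 × (1−0.1) × 0.25 = 0.07425
oats: 0.25 × 0.7 × (1−0.35) × 0.1 = 0.011375
P(barley | x) = 0.07425 / 0.09035 ≈ 0.822

0.822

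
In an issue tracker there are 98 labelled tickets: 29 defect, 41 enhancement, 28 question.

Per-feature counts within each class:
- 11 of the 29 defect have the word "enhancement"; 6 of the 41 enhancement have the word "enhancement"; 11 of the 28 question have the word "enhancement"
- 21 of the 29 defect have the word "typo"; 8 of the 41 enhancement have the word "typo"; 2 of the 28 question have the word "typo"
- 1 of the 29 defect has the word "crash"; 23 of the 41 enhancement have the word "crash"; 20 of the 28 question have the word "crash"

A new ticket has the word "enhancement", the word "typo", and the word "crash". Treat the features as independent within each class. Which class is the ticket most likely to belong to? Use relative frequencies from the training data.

enhancement

defect: (29/98) × (11/29) × (21/29) × (1/29) ≈ 0.00280279
enhancement: (41/98) × (6/41) × (8/41) × (23/41) ≈ 0.00670155
question: (28/98) × (11/28) × (2/28) × (20/28) ≈ 0.00572678
Highest score → enhancement.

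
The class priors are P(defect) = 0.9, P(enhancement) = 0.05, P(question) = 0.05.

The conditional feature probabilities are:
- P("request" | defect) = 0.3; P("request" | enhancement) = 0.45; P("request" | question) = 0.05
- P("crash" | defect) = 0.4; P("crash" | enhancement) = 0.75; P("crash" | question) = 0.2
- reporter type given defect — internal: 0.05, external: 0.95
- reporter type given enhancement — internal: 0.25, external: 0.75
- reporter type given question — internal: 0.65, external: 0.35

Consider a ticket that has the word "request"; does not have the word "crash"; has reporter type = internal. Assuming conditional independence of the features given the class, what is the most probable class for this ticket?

defect

defect: 0.9 × 0.3 × (1−0.4) × 0.05 = 0.0081
enhancement: 0.05 × 0.45 × (1−0.75) × 0.25 = 0.00140625
question: 0.05 × 0.05 × (1−0.2) × 0.65 = 0.0013
Highest score → defect.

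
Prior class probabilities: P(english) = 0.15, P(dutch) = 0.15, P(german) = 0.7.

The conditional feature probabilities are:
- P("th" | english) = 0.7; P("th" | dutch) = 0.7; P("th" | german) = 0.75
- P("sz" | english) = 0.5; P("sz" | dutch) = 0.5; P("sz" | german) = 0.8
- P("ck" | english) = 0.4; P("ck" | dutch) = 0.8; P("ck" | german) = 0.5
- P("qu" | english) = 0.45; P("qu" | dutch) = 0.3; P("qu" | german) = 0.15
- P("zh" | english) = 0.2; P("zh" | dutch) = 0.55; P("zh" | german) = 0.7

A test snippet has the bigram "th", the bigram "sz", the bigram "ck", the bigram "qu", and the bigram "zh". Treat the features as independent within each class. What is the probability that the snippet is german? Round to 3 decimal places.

english: 0.15 × 0.7 × 0.5 × 0.4 × 0.45 × 0.2 = 0.00189
dutch: 0.15 × 0.7 × 0.5 × 0.8 × 0.3 × 0.55 = 0.00693
german: 0.7 × 0.75 × 0.8 × 0.5 × 0.15 × 0.7 = 0.02205
P(german | x) = 0.02205 / 0.03087 ≈ 0.714

0.714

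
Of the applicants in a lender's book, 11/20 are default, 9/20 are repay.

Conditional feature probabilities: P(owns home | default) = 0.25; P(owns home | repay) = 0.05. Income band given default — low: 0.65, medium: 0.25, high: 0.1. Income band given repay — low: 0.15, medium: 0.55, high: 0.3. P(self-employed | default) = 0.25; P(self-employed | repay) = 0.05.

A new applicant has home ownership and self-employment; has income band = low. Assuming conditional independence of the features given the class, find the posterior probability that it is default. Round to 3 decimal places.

default: 0.55 × 0.25 × 0.65 × 0.25 = 0.02234375
repay: 0.45 × 0.05 × 0.15 × 0.05 = 0.00016875
P(default | x) = 0.02234375 / 0.0225125 ≈ 0.993

0.993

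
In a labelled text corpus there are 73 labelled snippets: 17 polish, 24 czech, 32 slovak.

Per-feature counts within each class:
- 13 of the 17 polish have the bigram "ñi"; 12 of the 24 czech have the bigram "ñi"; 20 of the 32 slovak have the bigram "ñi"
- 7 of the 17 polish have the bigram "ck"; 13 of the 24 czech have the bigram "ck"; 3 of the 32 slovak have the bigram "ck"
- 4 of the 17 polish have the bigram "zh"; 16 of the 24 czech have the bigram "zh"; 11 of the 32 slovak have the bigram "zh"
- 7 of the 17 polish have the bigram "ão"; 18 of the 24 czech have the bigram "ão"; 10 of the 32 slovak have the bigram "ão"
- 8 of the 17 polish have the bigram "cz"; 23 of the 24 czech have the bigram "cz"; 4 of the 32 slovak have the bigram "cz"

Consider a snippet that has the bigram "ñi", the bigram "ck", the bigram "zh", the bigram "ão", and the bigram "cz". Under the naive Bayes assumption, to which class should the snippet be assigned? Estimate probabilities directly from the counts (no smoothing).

polish: (17/73) × (13/17) × (7/17) × (4/17) × (7/17) × (8/17) ≈ 0.00334327
czech: (24/73) × (12/24) × (13/24) × (16/24) × (18/24) × (23/24) ≈ 0.0426655
slovak: (32/73) × (20/32) × (3/32) × (11/32) × (10/32) × (4/32) ≈ 0.00034489
Highest score → czech.

czech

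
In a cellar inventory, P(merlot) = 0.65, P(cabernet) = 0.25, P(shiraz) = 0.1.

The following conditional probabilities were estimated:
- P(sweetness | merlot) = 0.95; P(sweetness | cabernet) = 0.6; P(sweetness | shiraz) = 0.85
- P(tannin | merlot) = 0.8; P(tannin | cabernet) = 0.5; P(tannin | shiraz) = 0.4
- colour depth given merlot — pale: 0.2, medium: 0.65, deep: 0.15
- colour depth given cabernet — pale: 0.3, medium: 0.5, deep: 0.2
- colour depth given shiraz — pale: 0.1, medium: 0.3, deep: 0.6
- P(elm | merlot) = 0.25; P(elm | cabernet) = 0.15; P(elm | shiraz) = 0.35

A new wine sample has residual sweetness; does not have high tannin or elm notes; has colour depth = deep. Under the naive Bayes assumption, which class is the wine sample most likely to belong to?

shiraz

merlot: 0.65 × 0.95 × (1−0.8) × 0.15 × (1−0.25) = 0.01389375
cabernet: 0.25 × 0.6 × (1−0.5) × 0.2 × (1−0.15) = 0.01275
shiraz: 0.1 × 0.85 × (1−0.4) × 0.6 × (1−0.35) = 0.01989
Highest score → shiraz.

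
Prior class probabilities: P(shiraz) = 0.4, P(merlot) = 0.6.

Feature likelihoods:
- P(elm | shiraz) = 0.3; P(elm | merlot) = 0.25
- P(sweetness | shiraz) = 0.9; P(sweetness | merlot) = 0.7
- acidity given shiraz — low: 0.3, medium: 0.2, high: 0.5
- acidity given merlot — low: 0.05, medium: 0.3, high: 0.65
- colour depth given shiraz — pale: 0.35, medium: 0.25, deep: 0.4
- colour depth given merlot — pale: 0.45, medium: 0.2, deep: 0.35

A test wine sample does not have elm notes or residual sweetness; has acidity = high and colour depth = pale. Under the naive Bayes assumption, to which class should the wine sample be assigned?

shiraz: 0.4 × (1−0.3) × (1−0.9) × 0.5 × 0.35 = 0.0049
merlot: 0.6 × (1−0.25) × (1−0.7) × 0.65 × 0.45 = 0.0394875
Highest score → merlot.

merlot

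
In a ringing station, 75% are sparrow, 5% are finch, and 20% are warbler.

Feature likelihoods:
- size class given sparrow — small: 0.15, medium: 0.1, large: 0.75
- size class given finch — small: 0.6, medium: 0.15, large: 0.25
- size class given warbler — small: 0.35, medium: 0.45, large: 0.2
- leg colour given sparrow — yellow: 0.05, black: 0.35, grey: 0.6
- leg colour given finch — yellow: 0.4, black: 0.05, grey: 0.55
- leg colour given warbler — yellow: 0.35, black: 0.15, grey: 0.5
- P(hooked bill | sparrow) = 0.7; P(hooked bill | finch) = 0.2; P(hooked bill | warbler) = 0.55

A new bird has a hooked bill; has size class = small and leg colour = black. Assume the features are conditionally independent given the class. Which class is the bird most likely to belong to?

sparrow: 0.75 × 0.15 × 0.35 × 0.7 = 0.0275625
finch: 0.05 × 0.6 × 0.05 × 0.2 = 0.0003
warbler: 0.2 × 0.35 × 0.15 × 0.55 = 0.005775
Highest score → sparrow.

sparrow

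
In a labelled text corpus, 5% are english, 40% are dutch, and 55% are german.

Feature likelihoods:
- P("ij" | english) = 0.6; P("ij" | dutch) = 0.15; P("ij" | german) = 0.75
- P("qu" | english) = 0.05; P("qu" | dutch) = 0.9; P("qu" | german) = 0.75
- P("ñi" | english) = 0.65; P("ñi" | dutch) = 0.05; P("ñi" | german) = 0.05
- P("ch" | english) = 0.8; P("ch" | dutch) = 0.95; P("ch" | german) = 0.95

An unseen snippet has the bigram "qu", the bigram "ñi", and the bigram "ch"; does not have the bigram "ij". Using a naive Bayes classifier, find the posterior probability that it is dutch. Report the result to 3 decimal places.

english: 0.05 × (1−0.6) × 0.05 × 0.65 × 0.8 = 0.00052
dutch: 0.4 × (1−0.15) × 0.9 × 0.05 × 0.95 = 0.014535
german: 0.55 × (1−0.75) × 0.75 × 0.05 × 0.95 = 0.0048984375
P(dutch | x) = 0.014535 / 0.0199534375 ≈ 0.728

0.728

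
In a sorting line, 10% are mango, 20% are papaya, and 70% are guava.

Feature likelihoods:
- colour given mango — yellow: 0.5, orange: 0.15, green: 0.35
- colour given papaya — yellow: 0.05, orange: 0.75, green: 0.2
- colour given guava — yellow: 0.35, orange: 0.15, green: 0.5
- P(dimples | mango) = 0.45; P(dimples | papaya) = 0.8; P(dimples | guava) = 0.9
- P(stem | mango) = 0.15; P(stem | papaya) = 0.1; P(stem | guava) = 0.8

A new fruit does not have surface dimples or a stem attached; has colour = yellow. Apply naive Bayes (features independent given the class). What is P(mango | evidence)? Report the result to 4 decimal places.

0.7772

mango: 0.1 × 0.5 × (1−0.45) × (1−0.15) = 0.023375
papaya: 0.2 × 0.05 × (1−0.8) × (1−0.1) = 0.0018
guava: 0.7 × 0.35 × (1−0.9) × (1−0.8) = 0.0049
P(mango | x) = 0.023375 / 0.030075 ≈ 0.7772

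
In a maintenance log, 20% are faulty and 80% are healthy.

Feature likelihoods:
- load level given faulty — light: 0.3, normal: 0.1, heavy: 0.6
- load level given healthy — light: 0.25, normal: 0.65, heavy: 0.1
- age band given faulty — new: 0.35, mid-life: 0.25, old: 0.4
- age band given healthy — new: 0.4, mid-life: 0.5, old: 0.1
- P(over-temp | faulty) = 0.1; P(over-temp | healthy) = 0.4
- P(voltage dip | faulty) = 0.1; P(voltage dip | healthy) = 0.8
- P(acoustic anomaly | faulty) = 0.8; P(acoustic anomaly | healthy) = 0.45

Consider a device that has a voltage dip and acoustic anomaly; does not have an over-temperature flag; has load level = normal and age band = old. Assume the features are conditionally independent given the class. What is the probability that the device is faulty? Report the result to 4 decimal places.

faulty: 0.2 × 0.1 × 0.4 × (1−0.1) × 0.1 × 0.8 = 0.000576
healthy: 0.8 × 0.65 × 0.1 × (1−0.4) × 0.8 × 0.45 = 0.011232
P(faulty | x) = 0.000576 / 0.011808 ≈ 0.0488

0.0488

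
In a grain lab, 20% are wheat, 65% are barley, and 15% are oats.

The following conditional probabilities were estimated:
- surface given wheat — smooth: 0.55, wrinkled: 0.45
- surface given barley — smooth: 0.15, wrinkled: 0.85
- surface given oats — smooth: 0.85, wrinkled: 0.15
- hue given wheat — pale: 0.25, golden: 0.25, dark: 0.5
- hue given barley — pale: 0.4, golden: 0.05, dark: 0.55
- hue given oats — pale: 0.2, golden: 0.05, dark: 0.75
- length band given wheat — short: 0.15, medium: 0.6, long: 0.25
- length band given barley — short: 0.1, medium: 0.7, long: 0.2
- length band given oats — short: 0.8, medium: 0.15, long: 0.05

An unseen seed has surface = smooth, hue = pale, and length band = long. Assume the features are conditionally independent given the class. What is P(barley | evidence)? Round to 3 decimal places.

0.489

wheat: 0.2 × 0.55 × 0.25 × 0.25 = 0.006875
barley: 0.65 × 0.15 × 0.4 × 0.2 = 0.0078
oats: 0.15 × 0.85 × 0.2 × 0.05 = 0.001275
P(barley | x) = 0.0078 / 0.01595 ≈ 0.489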